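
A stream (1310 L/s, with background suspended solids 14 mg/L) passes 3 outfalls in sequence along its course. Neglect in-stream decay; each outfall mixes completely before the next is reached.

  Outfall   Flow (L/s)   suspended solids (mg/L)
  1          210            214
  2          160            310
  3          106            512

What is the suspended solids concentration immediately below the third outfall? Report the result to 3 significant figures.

After outfall 1: Q = 1310 + 210.0 = 1520 L/s; C = (1310·14.00 + 210.0·214.0)/1520 = 41.63 mg/L.
After outfall 2: Q = 1520 + 160.0 = 1680 L/s; C = (1520·41.63 + 160.0·310.0)/1680 = 67.19 mg/L.
After outfall 3: Q = 1680 + 106.0 = 1786 L/s; C = (1680·67.19 + 106.0·512.0)/1786 = 93.59 mg/L.

93.6 mg/L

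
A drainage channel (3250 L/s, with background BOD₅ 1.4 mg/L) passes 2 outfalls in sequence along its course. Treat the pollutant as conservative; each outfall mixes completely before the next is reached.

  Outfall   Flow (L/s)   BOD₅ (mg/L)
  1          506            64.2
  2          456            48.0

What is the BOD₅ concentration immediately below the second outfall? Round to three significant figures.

14.0 mg/L

Below outfall 1: Q → 3756 L/s, C = (3250·1.400 + 506.0·64.20)/3756 = 9.860 mg/L.
Below outfall 2: Q → 4212 L/s, C = (3756·9.860 + 456.0·48.00)/4212 = 13.99 mg/L.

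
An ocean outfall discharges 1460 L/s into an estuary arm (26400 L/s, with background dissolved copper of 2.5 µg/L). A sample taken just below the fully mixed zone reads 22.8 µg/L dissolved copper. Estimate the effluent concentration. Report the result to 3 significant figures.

Mass balance: 26400·2.500 + 1460·Cₑ = 27860·22.80
→ Cₑ = (27860·22.80 − 26400·2.500) / 1460 = 389.9 µg/L.

390 µg/L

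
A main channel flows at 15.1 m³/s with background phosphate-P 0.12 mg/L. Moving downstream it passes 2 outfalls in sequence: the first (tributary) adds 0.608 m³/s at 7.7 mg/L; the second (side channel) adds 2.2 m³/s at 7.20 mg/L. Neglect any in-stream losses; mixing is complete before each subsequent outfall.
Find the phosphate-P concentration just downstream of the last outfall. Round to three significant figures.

Outfall 1: combined Q = 15.71 m³/s; C = (15.10·0.1200 + 0.6080·7.700)/15.71 = 0.4134 mg/L.
Outfall 2: combined Q = 17.91 m³/s; C = (15.71·0.4134 + 2.200·7.200)/17.91 = 1.247 mg/L.

1.25 mg/L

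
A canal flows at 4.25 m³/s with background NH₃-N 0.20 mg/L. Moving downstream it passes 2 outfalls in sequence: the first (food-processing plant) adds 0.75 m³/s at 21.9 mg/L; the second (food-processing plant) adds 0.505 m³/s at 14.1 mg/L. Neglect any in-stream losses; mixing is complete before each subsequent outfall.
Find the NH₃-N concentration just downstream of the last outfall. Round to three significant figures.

4.43 mg/L

Below outfall 1: Q → 5.000 m³/s, C = (4.250·0.2000 + 0.7500·21.90)/5.000 = 3.455 mg/L.
Below outfall 2: Q → 5.505 m³/s, C = (5.000·3.455 + 0.5050·14.10)/5.505 = 4.432 mg/L.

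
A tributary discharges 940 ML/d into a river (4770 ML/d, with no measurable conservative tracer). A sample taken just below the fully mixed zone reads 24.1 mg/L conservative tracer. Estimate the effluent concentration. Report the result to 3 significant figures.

Mass balance: 4770·0 + 940.0·Cₑ = 5710·24.10
→ Cₑ = (5710·24.10 − 4770·0) / 940.0 = 146.4 mg/L.

146 mg/L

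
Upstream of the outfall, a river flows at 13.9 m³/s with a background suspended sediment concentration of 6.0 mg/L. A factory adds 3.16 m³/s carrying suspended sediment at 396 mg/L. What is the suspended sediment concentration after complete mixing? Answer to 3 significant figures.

78.2 mg/L

Conservation of mass: C = (13.90·6.000 + 3.160·396.0) / 17.06 = 1335/17.06 = 78.24 mg/L.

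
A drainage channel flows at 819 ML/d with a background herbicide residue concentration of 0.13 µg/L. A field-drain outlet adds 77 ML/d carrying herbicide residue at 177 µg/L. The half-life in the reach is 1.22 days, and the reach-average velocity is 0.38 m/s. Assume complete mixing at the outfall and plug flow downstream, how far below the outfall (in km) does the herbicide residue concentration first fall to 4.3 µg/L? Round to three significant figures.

73.5 km

Mass balance: C = (819.0·0.1300 + 77.00·177.0) / 896.0 = 13740/896.0 = 15.33 µg/L.
Half-life 1.22 d → k = ln 2 / 1.22 = 0.5682 d⁻¹.
Set 15.33·exp(−k·t) = 4.3 → t = ln(15.33/4.3)/k = 193300 s = 53.70 h.
Distance = v·t = 0.38·193300 = 73460 m = 73.46 km.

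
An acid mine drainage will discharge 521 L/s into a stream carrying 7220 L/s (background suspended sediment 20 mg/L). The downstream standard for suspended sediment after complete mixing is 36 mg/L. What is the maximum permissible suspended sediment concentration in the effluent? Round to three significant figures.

258 mg/L

At the limit, (Qr·Cr + Qe·Cₑ)/(Qr + Qe) = 36:
Cₑ = (7741·36 − 7220·20.00) / 521.0 = 257.7 mg/L.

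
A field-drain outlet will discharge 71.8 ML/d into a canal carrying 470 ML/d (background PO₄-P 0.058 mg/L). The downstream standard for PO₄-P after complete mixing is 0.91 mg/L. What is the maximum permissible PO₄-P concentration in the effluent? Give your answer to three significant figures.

At the limit, (Qr·Cr + Qe·Cₑ)/(Qr + Qe) = 0.91:
Cₑ = (541.8·0.91 − 470.0·0.05800) / 71.80 = 6.487 mg/L.

6.49 mg/L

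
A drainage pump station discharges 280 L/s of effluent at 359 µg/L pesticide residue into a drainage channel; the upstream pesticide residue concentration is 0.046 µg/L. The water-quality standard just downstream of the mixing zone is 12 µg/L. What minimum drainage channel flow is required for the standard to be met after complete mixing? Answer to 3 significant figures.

8130 L/s

Set C_mix = 12: (Q·0.04600 + 280.0·359.0) / (Q + 280.0) = 12
→ Q = 280.0·(359.0 − 12)/(12 − 0.04600) = 8128 L/s.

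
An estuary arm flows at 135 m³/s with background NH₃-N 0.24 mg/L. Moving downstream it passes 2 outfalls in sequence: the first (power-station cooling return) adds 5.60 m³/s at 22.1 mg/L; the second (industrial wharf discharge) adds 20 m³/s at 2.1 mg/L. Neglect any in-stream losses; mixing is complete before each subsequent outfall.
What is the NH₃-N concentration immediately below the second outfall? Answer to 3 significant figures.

Below outfall 1: Q → 140.6 m³/s, C = (135.0·0.2400 + 5.600·22.10)/140.6 = 1.111 mg/L.
Below outfall 2: Q → 160.6 m³/s, C = (140.6·1.111 + 20.00·2.100)/160.6 = 1.234 mg/L.

1.23 mg/L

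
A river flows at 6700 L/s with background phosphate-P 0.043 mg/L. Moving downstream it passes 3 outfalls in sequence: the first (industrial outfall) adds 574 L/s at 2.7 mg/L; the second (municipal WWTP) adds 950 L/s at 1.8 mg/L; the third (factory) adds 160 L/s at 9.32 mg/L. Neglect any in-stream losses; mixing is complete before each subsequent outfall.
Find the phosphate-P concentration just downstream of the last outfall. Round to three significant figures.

Outfall 1: combined Q = 7274 L/s; C = (6700·0.04300 + 574.0·2.700)/7274 = 0.2527 mg/L.
Outfall 2: combined Q = 8224 L/s; C = (7274·0.2527 + 950.0·1.800)/8224 = 0.4314 mg/L.
Outfall 3: combined Q = 8384 L/s; C = (8224·0.4314 + 160.0·9.320)/8384 = 0.6010 mg/L.

0.601 mg/L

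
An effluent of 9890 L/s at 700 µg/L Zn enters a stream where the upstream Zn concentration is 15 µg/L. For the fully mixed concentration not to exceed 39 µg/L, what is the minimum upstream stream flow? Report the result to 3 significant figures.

Set C_mix = 39: (Q·15.00 + 9890·700.0) / (Q + 9890) = 39
→ Q = 9890·(700.0 − 39)/(39 − 15.00) = 272400 L/s.

272000 L/s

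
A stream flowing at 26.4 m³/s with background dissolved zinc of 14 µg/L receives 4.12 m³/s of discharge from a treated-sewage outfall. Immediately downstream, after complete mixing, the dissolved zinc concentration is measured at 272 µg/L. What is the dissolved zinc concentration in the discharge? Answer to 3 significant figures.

1930 µg/L

Mass balance: 26.40·14.00 + 4.120·Cₑ = 30.52·272.0
→ Cₑ = (30.52·272.0 − 26.40·14.00) / 4.120 = 1925 µg/L.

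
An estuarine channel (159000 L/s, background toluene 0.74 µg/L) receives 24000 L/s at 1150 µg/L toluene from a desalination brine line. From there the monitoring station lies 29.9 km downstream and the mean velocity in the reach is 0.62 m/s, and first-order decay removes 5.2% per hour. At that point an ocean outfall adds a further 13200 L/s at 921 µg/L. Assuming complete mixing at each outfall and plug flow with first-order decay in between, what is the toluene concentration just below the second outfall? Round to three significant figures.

131 µg/L

Mass balance: C = (159000·0.7400 + 24000·1150) / 183000 = 27720000/183000 = 151.5 µg/L; combined flow 183000 L/s.
Travel time t = 29.9·1000 / 0.62 = 48230 s = 13.40 h.
5.2%/h lost → k = −ln(1 − 0.052) = 0.05340 h⁻¹.
After decay, C = 151.5 × e^(−kt) = 151.5 × 0.4890 = 74.07 µg/L.
Second outfall: C = (183000·74.07 + 13200·921.0)/196200 = 131.0 µg/L.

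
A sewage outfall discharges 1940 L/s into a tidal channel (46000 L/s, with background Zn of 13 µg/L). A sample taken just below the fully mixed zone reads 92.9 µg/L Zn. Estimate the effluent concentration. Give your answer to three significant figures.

Mass balance: 46000·13.00 + 1940·Cₑ = 47940·92.90
→ Cₑ = (47940·92.90 − 46000·13.00) / 1940 = 1987 µg/L.

1990 µg/L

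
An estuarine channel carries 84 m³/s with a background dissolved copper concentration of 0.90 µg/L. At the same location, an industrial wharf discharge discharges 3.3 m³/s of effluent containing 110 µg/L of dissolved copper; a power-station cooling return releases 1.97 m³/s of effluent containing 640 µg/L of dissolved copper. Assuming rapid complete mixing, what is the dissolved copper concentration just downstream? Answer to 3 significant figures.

19.0 µg/L

Mass balance: C = (84.00·0.9000 + 3.300·110.0 + 1.970·640.0) / 89.27 = 1699/89.27 = 19.04 µg/L.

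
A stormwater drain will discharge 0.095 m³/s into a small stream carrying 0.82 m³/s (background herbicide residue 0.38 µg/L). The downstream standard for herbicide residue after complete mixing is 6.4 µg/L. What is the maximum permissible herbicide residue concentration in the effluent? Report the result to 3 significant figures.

58.4 µg/L

At the limit, (Qr·Cr + Qe·Cₑ)/(Qr + Qe) = 6.4:
Cₑ = (0.9150·6.4 − 0.8200·0.3800) / 0.09500 = 58.36 µg/L.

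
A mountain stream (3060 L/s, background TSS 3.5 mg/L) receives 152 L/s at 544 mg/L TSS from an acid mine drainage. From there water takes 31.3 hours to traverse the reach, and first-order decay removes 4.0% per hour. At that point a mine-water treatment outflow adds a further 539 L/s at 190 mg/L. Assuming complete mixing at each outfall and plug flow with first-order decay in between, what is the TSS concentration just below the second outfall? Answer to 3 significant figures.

34.2 mg/L

Mixed concentration C = ΣQC/ΣQ = (3060·3.500 + 152.0·544.0) / 3212 = 93400/3212 = 29.08 mg/L; combined flow 3212 L/s.
4.0%/h lost → k = −ln(1 − 0.04) = 0.04082 h⁻¹.
Applying C = C₀e^(−kt): 29.08 × 0.2787 = 8.103 mg/L.
Second outfall: C = (3212·8.103 + 539.0·190.0)/3751 = 34.24 mg/L.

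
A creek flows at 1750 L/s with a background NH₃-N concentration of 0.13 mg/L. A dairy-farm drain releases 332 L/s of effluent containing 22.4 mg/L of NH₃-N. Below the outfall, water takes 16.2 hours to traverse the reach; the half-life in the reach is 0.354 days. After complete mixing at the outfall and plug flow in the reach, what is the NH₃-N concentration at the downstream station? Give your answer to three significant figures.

0.982 mg/L

Mass balance: C = (1750·0.1300 + 332.0·22.40) / 2082 = 7664/2082 = 3.681 mg/L.
Half-life 0.354 d → k = ln 2 / 0.354 = 1.958 d⁻¹.
Decay over the reach: 3.681·exp(−kt) = 3.681·0.2667 = 0.9817 mg/L.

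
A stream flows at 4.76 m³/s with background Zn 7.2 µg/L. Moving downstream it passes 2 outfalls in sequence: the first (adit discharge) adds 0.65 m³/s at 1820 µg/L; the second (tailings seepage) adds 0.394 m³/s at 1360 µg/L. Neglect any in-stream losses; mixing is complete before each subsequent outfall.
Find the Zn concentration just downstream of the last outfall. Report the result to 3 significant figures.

302 µg/L

After outfall 1: Q = 4.760 + 0.6500 = 5.410 m³/s; C = (4.760·7.200 + 0.6500·1820)/5.410 = 225.0 µg/L.
After outfall 2: Q = 5.410 + 0.3940 = 5.804 m³/s; C = (5.410·225.0 + 0.3940·1360)/5.804 = 302.1 µg/L.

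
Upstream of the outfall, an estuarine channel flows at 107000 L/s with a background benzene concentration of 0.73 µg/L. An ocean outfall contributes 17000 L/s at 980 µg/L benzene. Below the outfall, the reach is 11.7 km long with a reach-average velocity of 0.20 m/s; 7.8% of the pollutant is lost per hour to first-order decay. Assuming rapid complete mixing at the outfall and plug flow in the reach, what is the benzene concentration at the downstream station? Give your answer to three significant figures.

Mass balance: C = (107000·0.7300 + 17000·980.0) / 124000 = 16740000/124000 = 135.0 µg/L.
Travel time t = 11.7·1000 / 0.20 = 58500 s = 16.25 h.
7.8%/h lost → k = −ln(1 − 0.078) = 0.08121 h⁻¹.
Applying C = C₀e^(−kt): 135.0 × 0.2672 = 36.07 µg/L.

36.1 µg/L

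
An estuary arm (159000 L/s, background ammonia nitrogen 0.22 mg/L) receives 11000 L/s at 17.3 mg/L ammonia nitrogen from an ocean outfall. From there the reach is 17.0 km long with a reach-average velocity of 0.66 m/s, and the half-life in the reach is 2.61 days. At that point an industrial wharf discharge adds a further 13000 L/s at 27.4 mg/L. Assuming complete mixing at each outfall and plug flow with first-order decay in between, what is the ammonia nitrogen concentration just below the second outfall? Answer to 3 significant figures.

Mixed concentration C = ΣQC/ΣQ = (159000·0.2200 + 11000·17.30) / 170000 = 225300/170000 = 1.325 mg/L; combined flow 170000 L/s.
Travel time t = 17.0·1000 / 0.66 = 25760 s = 7.155 h.
Half-life 2.61 d → k = ln 2 / 2.61 = 0.2656 d⁻¹.
After decay, C = 1.325 × e^(−kt) = 1.325 × 0.9239 = 1.224 mg/L.
At the second outfall, C = (170000·1.224 + 13000·27.40) / (170000 + 13000) = 3.084 mg/L.

3.08 mg/L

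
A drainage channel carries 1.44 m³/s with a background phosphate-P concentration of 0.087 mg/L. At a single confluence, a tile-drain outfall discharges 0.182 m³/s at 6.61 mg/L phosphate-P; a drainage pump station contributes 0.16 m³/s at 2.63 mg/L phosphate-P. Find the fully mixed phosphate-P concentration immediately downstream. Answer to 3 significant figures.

0.982 mg/L

Flow-weighted average: C = (1.440·0.08700 + 0.1820·6.610 + 0.1600·2.630) / 1.782 = 1.749/1.782 = 0.9815 mg/L.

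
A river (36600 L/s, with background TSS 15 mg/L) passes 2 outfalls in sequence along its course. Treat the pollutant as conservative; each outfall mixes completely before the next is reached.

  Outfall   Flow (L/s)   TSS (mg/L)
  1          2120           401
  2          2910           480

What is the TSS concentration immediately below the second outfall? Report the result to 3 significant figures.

67.2 mg/L

Below outfall 1: Q → 38720 L/s, C = (36600·15.00 + 2120·401.0)/38720 = 36.13 mg/L.
Below outfall 2: Q → 41630 L/s, C = (38720·36.13 + 2910·480.0)/41630 = 67.16 mg/L.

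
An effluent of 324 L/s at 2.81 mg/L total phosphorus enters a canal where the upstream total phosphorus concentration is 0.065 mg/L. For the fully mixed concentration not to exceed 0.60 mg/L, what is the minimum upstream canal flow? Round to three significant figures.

Set C_mix = 0.60: (Q·0.06500 + 324.0·2.810) / (Q + 324.0) = 0.60
→ Q = 324.0·(2.810 − 0.60)/(0.60 − 0.06500) = 1338 L/s.

1340 L/s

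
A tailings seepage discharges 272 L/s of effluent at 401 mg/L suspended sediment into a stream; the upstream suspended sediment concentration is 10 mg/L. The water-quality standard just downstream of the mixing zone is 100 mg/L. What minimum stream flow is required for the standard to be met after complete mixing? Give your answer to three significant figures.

910 L/s

Set C_mix = 100: (Q·10.00 + 272.0·401.0) / (Q + 272.0) = 100
→ Q = 272.0·(401.0 − 100)/(100 − 10.00) = 909.7 L/s.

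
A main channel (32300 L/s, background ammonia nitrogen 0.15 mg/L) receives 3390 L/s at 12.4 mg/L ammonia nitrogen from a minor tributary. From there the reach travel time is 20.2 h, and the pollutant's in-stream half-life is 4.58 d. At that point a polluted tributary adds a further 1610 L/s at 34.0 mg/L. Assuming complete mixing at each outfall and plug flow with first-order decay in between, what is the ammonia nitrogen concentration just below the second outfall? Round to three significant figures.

Mixed concentration C = ΣQC/ΣQ = (32300·0.1500 + 3390·12.40) / 35690 = 46880/35690 = 1.314 mg/L; combined flow 35690 L/s.
Half-life 4.58 d → k = ln 2 / 4.58 = 0.1513 d⁻¹.
After decay, C = 1.314 × e^(−kt) = 1.314 × 0.8804 = 1.156 mg/L.
At the second outfall, C = (35690·1.156 + 1610·34.00) / (35690 + 1610) = 2.574 mg/L.

2.57 mg/L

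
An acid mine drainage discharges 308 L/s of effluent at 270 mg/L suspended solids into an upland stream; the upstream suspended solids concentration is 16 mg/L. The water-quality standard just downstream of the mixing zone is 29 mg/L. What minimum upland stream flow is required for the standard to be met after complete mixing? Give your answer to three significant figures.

5710 L/s

Set C_mix = 29: (Q·16.00 + 308.0·270.0) / (Q + 308.0) = 29
→ Q = 308.0·(270.0 − 29)/(29 − 16.00) = 5710 L/s.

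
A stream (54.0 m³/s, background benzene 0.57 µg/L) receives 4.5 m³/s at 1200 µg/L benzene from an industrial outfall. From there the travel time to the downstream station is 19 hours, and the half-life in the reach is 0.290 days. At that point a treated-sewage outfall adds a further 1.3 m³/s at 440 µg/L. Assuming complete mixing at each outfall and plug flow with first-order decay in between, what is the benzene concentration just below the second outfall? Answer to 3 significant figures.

Flow-weighted average: C = (54.00·0.5700 + 4.500·1200) / 58.50 = 5431/58.50 = 92.83 µg/L; combined flow 58.50 m³/s.
Half-life 0.290 d → k = ln 2 / 0.290 = 2.390 d⁻¹.
Applying C = C₀e^(−kt): 92.83 × 0.1507 = 13.99 µg/L.
Second outfall: C = (58.50·13.99 + 1.300·440.0)/59.80 = 23.25 µg/L.

23.3 µg/L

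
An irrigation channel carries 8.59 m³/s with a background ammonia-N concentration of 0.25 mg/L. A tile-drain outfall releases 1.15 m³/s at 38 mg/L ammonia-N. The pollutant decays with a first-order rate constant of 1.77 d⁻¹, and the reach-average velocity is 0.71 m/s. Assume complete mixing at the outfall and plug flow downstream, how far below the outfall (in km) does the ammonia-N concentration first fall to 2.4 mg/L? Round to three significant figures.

23.3 km

Mixed concentration C = ΣQC/ΣQ = (8.590·0.2500 + 1.150·38.00) / 9.740 = 45.85/9.740 = 4.707 mg/L.
Set 4.707·exp(−k·t) = 2.4 → t = ln(4.707/2.4)/k = 32880 s = 9.134 h.
Distance = v·t = 0.71·32880 = 23350 m = 23.35 km.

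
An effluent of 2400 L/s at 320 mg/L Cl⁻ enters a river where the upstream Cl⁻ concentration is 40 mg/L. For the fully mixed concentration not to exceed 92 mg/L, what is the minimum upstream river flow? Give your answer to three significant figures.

10500 L/s

Set C_mix = 92: (Q·40.00 + 2400·320.0) / (Q + 2400) = 92
→ Q = 2400·(320.0 − 92)/(92 − 40.00) = 10520 L/s.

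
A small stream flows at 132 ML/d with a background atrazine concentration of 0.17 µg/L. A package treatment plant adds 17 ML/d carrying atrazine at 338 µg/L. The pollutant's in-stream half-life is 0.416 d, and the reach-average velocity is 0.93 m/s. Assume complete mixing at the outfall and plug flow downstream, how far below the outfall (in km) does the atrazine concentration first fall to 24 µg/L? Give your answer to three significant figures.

23.1 km

Flow-weighted average: C = (132.0·0.1700 + 17.00·338.0) / 149.0 = 5768/149.0 = 38.71 µg/L.
Half-life 0.416 d → k = ln 2 / 0.416 = 1.666 d⁻¹.
Set 38.71·exp(−k·t) = 24 → t = ln(38.71/24)/k = 24790 s = 6.887 h.
Distance = v·t = 0.93·24790 = 23060 m = 23.06 km.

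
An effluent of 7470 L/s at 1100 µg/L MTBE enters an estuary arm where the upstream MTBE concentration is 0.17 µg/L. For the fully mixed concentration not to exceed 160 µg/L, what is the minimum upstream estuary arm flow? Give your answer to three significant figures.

Set C_mix = 160: (Q·0.1700 + 7470·1100) / (Q + 7470) = 160
→ Q = 7470·(1100 − 160)/(160 − 0.1700) = 43930 L/s.

43900 L/s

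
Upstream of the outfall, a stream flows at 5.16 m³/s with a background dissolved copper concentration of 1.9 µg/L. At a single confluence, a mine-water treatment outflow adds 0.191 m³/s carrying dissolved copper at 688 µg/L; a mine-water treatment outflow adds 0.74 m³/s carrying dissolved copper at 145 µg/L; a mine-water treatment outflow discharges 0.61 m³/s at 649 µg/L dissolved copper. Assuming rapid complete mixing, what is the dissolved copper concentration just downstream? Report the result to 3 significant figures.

After mixing, C = (5.160·1.900 + 0.1910·688.0 + 0.7400·145.0 + 0.6100·649.0) / 6.701 = 644.4/6.701 = 96.17 µg/L.

96.2 µg/L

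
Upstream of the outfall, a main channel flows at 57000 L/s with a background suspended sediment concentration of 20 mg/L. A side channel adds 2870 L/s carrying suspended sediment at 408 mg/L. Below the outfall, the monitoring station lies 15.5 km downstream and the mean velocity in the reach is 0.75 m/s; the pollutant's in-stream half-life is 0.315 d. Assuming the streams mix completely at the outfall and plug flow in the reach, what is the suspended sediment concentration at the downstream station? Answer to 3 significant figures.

22.8 mg/L

Mass balance: C = (57000·20.00 + 2870·408.0) / 59870 = 2311000/59870 = 38.60 mg/L.
Travel time t = 15.5·1000 / 0.75 = 20670 s = 5.741 h.
Half-life 0.315 d → k = ln 2 / 0.315 = 2.200 d⁻¹.
First-order decay: C = 38.60·exp(−k·t) = 38.60·0.5908 = 22.80 mg/L.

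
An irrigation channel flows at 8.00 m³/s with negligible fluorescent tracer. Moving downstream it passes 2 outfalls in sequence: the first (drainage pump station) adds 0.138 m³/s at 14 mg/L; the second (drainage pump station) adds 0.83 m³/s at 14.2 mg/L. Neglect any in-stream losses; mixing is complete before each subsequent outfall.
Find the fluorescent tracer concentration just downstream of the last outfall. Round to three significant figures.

Below outfall 1: Q → 8.138 m³/s, C = (8.000·0 + 0.1380·14.00)/8.138 = 0.2374 mg/L.
Below outfall 2: Q → 8.968 m³/s, C = (8.138·0.2374 + 0.8300·14.20)/8.968 = 1.530 mg/L.

1.53 mg/L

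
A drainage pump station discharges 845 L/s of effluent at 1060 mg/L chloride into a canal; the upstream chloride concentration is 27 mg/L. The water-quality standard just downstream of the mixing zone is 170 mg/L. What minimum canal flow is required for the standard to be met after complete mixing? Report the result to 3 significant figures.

5260 L/s

Set C_mix = 170: (Q·27.00 + 845.0·1060) / (Q + 845.0) = 170
→ Q = 845.0·(1060 − 170)/(170 − 27.00) = 5259 L/s.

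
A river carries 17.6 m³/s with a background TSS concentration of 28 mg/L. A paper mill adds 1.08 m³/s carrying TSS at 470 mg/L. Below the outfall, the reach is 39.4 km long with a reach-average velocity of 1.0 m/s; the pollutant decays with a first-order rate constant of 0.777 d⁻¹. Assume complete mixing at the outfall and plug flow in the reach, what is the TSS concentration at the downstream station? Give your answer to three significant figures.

After mixing, C = (17.60·28.00 + 1.080·470.0) / 18.68 = 1000/18.68 = 53.55 mg/L.
Travel time t = 39.4·1000 / 1.0 = 39400 s = 10.94 h.
Decay over the reach: 53.55·exp(−kt) = 53.55·0.7016 = 37.58 mg/L.

37.6 mg/L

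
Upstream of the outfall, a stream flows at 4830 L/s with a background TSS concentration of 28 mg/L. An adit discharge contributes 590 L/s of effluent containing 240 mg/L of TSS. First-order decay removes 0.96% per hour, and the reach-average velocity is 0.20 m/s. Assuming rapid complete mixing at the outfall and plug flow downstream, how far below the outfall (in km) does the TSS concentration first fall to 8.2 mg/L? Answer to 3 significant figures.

137 km

Mixed concentration C = ΣQC/ΣQ = (4830·28.00 + 590.0·240.0) / 5420 = 276800/5420 = 51.08 mg/L.
0.96%/h lost → k = −ln(1 − 0.0096) = 0.009646 h⁻¹.
Set 51.08·exp(−k·t) = 8.2 → t = ln(51.08/8.2)/k = 682700 s = 189.6 h.
Distance = v·t = 0.20·682700 = 136500 m = 136.5 km.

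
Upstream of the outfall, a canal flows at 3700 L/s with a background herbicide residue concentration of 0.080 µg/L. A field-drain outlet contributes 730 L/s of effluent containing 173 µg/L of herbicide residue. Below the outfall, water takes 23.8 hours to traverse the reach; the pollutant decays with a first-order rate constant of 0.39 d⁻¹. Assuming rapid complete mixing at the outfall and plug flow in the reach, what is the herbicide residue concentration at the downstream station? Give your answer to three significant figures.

Flow-weighted average: C = (3700·0.08000 + 730.0·173.0) / 4430 = 126600/4430 = 28.57 µg/L.
Applying C = C₀e^(−kt): 28.57 × 0.6793 = 19.41 µg/L.

19.4 µg/L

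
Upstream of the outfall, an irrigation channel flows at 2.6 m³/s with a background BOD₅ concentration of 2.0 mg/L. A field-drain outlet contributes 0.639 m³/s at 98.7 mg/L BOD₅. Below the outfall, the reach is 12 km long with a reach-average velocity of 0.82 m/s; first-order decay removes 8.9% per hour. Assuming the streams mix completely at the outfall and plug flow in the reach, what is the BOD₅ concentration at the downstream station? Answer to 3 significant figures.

14.4 mg/L

Mixed concentration C = ΣQC/ΣQ = (2.600·2.000 + 0.6390·98.70) / 3.239 = 68.27/3.239 = 21.08 mg/L.
Travel time t = 12·1000 / 0.82 = 14630 s = 4.065 h.
8.9%/h lost → k = −ln(1 − 0.089) = 0.09321 h⁻¹.
First-order decay: C = 21.08·exp(−k·t) = 21.08·0.6846 = 14.43 mg/L.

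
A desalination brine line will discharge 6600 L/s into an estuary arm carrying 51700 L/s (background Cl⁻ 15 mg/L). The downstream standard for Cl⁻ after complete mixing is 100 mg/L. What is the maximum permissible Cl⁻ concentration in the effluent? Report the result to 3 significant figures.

At the limit, (Qr·Cr + Qe·Cₑ)/(Qr + Qe) = 100:
Cₑ = (58300·100 − 51700·15.00) / 6600 = 765.8 mg/L.

766 mg/L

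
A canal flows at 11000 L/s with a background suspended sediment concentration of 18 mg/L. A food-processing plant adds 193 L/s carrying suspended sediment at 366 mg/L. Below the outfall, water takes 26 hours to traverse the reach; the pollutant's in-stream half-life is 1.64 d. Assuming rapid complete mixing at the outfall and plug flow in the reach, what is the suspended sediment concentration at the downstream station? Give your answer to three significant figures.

Mixed concentration C = ΣQC/ΣQ = (11000·18.00 + 193.0·366.0) / 11190 = 268600/11190 = 24.00 mg/L.
Half-life 1.64 d → k = ln 2 / 1.64 = 0.4227 d⁻¹.
Applying C = C₀e^(−kt): 24.00 × 0.6326 = 15.18 mg/L.

15.2 mg/L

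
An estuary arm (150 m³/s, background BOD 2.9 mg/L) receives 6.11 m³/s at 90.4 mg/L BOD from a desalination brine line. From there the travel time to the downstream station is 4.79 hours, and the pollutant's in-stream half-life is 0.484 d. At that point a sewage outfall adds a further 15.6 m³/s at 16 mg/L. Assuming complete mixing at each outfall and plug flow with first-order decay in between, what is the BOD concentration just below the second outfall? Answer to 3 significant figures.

5.77 mg/L

Flow-weighted average: C = (150.0·2.900 + 6.110·90.40) / 156.1 = 987.3/156.1 = 6.325 mg/L; combined flow 156.1 m³/s.
Half-life 0.484 d → k = ln 2 / 0.484 = 1.432 d⁻¹.
First-order decay: C = 6.325·exp(−k·t) = 6.325·0.7514 = 4.752 mg/L.
Second outfall: C = (156.1·4.752 + 15.60·16.00)/171.7 = 5.774 mg/L.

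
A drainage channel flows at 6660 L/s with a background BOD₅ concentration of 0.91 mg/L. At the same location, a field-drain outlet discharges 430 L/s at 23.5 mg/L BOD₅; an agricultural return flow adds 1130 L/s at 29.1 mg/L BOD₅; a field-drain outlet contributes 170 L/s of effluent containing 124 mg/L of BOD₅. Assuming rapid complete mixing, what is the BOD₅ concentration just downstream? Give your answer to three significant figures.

8.36 mg/L

Conservation of mass: C = (6660·0.9100 + 430.0·23.50 + 1130·29.10 + 170.0·124.0) / 8390 = 70130/8390 = 8.359 mg/L.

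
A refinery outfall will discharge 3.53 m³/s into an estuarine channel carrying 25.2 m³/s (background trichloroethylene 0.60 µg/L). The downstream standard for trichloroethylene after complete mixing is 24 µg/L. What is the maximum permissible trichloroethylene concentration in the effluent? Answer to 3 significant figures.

At the limit, (Qr·Cr + Qe·Cₑ)/(Qr + Qe) = 24:
Cₑ = (28.73·24 − 25.20·0.6000) / 3.530 = 191.0 µg/L.

191 µg/L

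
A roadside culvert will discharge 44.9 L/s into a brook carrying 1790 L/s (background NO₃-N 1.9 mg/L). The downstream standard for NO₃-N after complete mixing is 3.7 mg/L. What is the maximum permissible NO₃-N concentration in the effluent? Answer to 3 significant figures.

75.5 mg/L

At the limit, (Qr·Cr + Qe·Cₑ)/(Qr + Qe) = 3.7:
Cₑ = (1835·3.7 − 1790·1.900) / 44.90 = 75.46 mg/L.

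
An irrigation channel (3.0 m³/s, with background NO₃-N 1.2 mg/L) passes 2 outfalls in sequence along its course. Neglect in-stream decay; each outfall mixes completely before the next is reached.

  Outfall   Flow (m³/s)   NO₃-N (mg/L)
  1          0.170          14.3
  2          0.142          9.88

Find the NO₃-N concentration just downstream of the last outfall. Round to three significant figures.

Outfall 1: combined Q = 3.170 m³/s; C = (3.000·1.200 + 0.1700·14.30)/3.170 = 1.903 mg/L.
Outfall 2: combined Q = 3.312 m³/s; C = (3.170·1.903 + 0.1420·9.880)/3.312 = 2.245 mg/L.

2.24 mg/L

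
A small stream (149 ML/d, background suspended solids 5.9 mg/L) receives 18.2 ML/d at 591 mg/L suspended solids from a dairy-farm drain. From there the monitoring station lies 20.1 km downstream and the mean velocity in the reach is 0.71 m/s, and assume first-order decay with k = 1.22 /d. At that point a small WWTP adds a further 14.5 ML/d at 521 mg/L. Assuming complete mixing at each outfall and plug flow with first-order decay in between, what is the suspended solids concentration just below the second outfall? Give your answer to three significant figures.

Conservation of mass: C = (149.0·5.900 + 18.20·591.0) / 167.2 = 11640/167.2 = 69.59 mg/L; combined flow 167.2 ML/d.
Travel time t = 20.1·1000 / 0.71 = 28310 s = 7.864 h.
After decay, C = 69.59 × e^(−kt) = 69.59 × 0.6705 = 46.66 mg/L.
Second outfall: C = (167.2·46.66 + 14.50·521.0)/181.7 = 84.51 mg/L.

84.5 mg/L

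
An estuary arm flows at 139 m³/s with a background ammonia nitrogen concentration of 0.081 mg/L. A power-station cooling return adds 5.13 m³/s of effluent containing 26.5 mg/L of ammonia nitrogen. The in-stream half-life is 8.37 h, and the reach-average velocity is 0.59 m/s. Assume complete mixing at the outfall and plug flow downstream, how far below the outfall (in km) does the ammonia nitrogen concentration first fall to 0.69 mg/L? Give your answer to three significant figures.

Mass balance: C = (139.0·0.08100 + 5.130·26.50) / 144.1 = 147.2/144.1 = 1.021 mg/L.
Half-life 8.37 h → k = ln 2 / 8.37 = 0.08281 h⁻¹ = 1.988 d⁻¹.
Set 1.021·exp(−k·t) = 0.69 → t = ln(1.021/0.69)/k = 17050 s = 4.736 h.
Distance = v·t = 0.59·17050 = 10060 m = 10.06 km.

10.1 km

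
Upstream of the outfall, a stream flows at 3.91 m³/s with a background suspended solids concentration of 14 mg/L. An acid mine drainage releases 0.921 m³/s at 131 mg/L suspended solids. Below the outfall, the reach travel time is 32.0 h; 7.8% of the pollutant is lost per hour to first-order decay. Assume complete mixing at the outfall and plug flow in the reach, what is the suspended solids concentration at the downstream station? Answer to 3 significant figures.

Conservation of mass: C = (3.910·14.00 + 0.9210·131.0) / 4.831 = 175.4/4.831 = 36.31 mg/L.
7.8%/h lost → k = −ln(1 − 0.078) = 0.08121 h⁻¹.
First-order decay: C = 36.31·exp(−k·t) = 36.31·0.07437 = 2.700 mg/L.

2.70 mg/L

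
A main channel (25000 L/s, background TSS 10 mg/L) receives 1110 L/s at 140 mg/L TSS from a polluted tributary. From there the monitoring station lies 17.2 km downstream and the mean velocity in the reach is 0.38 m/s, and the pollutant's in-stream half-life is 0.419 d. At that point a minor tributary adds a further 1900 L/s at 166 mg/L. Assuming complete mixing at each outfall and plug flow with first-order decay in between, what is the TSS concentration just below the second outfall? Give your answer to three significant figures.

Mass balance: C = (25000·10.00 + 1110·140.0) / 26110 = 405400/26110 = 15.53 mg/L; combined flow 26110 L/s.
Travel time t = 17.2·1000 / 0.38 = 45260 s = 12.57 h.
Half-life 0.419 d → k = ln 2 / 0.419 = 1.654 d⁻¹.
Applying C = C₀e^(−kt): 15.53 × 0.4204 = 6.527 mg/L.
At the second outfall, C = (26110·6.527 + 1900·166.0) / (26110 + 1900) = 17.34 mg/L.

17.3 mg/L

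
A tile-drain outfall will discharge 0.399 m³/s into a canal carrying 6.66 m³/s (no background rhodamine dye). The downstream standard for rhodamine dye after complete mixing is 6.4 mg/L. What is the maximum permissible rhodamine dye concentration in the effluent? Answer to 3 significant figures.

113 mg/L

At the limit, (Qr·Cr + Qe·Cₑ)/(Qr + Qe) = 6.4:
Cₑ = (7.059·6.4 − 6.660·0) / 0.3990 = 113.2 mg/L.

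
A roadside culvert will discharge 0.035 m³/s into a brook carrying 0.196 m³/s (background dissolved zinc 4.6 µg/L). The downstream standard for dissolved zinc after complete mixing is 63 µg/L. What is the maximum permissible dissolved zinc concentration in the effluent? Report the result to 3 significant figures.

390 µg/L

At the limit, (Qr·Cr + Qe·Cₑ)/(Qr + Qe) = 63:
Cₑ = (0.2310·63 − 0.1960·4.600) / 0.03500 = 390.0 µg/L.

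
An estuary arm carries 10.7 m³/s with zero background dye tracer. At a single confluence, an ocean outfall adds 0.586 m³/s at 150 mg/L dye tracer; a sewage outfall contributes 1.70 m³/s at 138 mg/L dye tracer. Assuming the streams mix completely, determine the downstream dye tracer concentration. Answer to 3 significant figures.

24.8 mg/L

Mixed concentration C = ΣQC/ΣQ = (10.70·0 + 0.5860·150.0 + 1.700·138.0) / 12.99 = 322.5/12.99 = 24.83 mg/L.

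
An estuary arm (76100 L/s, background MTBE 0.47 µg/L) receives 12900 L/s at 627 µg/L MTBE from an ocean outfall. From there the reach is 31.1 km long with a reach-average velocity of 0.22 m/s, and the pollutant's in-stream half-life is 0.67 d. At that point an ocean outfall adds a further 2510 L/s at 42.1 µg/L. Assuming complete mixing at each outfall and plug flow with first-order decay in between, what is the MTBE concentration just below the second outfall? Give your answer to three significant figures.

17.5 µg/L

Conservation of mass: C = (76100·0.4700 + 12900·627.0) / 89000 = 8124000/89000 = 91.28 µg/L; combined flow 89000 L/s.
Travel time t = 31.1·1000 / 0.22 = 141400 s = 39.27 h.
Half-life 0.67 d → k = ln 2 / 0.67 = 1.035 d⁻¹.
Decay over the reach: 91.28·exp(−kt) = 91.28·0.1840 = 16.80 µg/L.
At the second outfall, C = (89000·16.80 + 2510·42.10) / (89000 + 2510) = 17.49 µg/L.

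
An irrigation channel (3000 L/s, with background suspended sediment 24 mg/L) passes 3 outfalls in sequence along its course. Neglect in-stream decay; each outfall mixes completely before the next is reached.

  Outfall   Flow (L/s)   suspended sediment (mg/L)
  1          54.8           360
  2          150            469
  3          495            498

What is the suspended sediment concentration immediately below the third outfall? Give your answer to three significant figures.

Outfall 1: combined Q = 3055 L/s; C = (3000·24.00 + 54.80·360.0)/3055 = 30.03 mg/L.
Outfall 2: combined Q = 3205 L/s; C = (3055·30.03 + 150.0·469.0)/3205 = 50.57 mg/L.
Outfall 3: combined Q = 3700 L/s; C = (3205·50.57 + 495.0·498.0)/3700 = 110.4 mg/L.

110 mg/L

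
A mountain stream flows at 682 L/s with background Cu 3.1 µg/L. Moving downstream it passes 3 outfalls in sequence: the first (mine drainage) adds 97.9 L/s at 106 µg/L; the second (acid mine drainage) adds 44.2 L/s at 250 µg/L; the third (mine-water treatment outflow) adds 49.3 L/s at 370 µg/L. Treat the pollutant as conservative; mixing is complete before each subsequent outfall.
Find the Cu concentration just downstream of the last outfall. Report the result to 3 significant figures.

Outfall 1: combined Q = 779.9 L/s; C = (682.0·3.100 + 97.90·106.0)/779.9 = 16.02 µg/L.
Outfall 2: combined Q = 824.1 L/s; C = (779.9·16.02 + 44.20·250.0)/824.1 = 28.57 µg/L.
Outfall 3: combined Q = 873.4 L/s; C = (824.1·28.57 + 49.30·370.0)/873.4 = 47.84 µg/L.

47.8 µg/L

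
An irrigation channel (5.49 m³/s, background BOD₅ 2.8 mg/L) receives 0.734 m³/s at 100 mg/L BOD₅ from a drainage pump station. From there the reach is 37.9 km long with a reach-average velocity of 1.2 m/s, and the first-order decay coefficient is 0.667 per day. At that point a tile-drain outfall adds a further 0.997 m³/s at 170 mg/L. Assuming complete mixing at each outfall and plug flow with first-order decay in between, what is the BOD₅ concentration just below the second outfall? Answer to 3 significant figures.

33.1 mg/L

Mass balance: C = (5.490·2.800 + 0.7340·100.0) / 6.224 = 88.77/6.224 = 14.26 mg/L; combined flow 6.224 m³/s.
Travel time t = 37.9·1000 / 1.2 = 31580 s = 8.773 h.
Applying C = C₀e^(−kt): 14.26 × 0.7836 = 11.18 mg/L.
At the second outfall, C = (6.224·11.18 + 0.9970·170.0) / (6.224 + 0.9970) = 33.11 mg/L.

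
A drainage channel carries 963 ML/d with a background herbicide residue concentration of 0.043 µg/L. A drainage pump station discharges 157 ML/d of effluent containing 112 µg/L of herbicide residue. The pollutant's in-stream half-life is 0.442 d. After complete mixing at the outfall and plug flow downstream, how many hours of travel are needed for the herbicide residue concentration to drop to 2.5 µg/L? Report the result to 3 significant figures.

28.2 h

Mass balance: C = (963.0·0.04300 + 157.0·112.0) / 1120 = 17630/1120 = 15.74 µg/L.
Half-life 0.442 d → k = ln 2 / 0.442 = 1.568 d⁻¹.
15.74·exp(−k·t) = 2.5 → t = ln(15.74/2.5)/k = 101400 s = 28.16 h.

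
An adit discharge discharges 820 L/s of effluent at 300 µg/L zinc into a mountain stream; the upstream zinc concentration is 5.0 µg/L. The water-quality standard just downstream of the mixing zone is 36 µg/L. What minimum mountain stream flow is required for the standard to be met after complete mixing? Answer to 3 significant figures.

Set C_mix = 36: (Q·5.000 + 820.0·300.0) / (Q + 820.0) = 36
→ Q = 820.0·(300.0 − 36)/(36 − 5.000) = 6983 L/s.

6980 L/s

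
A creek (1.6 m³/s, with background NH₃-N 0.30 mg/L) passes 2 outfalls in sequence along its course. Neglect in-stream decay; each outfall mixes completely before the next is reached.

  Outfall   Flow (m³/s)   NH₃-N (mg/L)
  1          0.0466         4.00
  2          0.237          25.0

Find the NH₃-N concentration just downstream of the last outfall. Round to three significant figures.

3.50 mg/L

Below outfall 1: Q → 1.647 m³/s, C = (1.600·0.3000 + 0.04660·4.000)/1.647 = 0.4047 mg/L.
Below outfall 2: Q → 1.884 m³/s, C = (1.647·0.4047 + 0.2370·25.00)/1.884 = 3.499 mg/L.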